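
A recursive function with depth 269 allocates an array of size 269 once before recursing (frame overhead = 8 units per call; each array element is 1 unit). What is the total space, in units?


Array allocation: 269 units (allocated once)
Stack frames: 269 deep * 8 per frame = 2152 units
Total = 269 + 2152 = 2421


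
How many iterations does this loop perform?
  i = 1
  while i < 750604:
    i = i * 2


The loop variable doubles each iteration:
i = 1 -> 2 -> 4 -> 8 -> 16 -> 32 -> 64 -> 128 -> 256 -> 512 -> 1024 -> 2048 -> 4096 -> 8192 -> 16384 -> 32768 -> 65536 -> 131072 -> 262144 -> 524288 -> 1048576 (stop, 1048576 >= 750604)
Number of doublings = ceil(log2(750604)) = 20


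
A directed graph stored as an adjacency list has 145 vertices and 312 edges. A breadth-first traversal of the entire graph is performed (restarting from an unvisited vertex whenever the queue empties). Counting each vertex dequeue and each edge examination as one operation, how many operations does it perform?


A full BFS traversal dequeues each vertex once and examines each edge once.
Vertex visits: 145
Edge visits: 312
V + E = 145 + 312 = 457


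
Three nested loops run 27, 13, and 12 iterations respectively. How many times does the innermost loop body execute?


Loop 1 (outermost): 27 iterations
Loop 2 (middle): 13 iterations per outer
Loop 3 (innermost): 12 iterations per middle
Total = 27 * 13 * 12 = 4212


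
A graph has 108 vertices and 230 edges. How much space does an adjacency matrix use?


Adjacency matrix: V x V grid of entries
Space = V^2 = 108^2 = 108 * 108 = 11664


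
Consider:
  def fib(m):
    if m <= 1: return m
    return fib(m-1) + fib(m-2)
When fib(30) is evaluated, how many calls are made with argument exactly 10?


Let N(m) = number of times fib(m) is called while evaluating fib(30).
N(30) = 1 (the initial call).
N(29) = 1 (only fib(30) calls it).
For 1 <= m <= 28: fib(m) is called by fib(m+1) and fib(m+2), so
  N(m) = N(m+1) + N(m+2).
fib(0) is called only by fib(2), so N(0) = N(2).
Walk down from m=30:
  N(30)=1, N(29)=1, N(28)=2, N(27)=3, N(26)=5, N(25)=8, N(24)=13, N(23)=21, N(22)=34, N(21)=55, N(20)=89, N(19)=144, N(18)=233, N(17)=377, N(16)=610, N(15)=987, N(14)=1597, N(13)=2584, N(12)=4181, N(11)=6765, N(10)=10946
N(10) = 10946


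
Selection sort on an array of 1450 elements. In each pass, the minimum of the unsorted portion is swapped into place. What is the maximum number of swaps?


Selection sort performs one swap per pass:
  Pass 1: find min in positions 0 to 1449, swap with position 0
  Pass 2: find min in positions 1 to 1449, swap with position 1
  Pass 3: find min in positions 2 to 1449, swap with position 2
  Pass 4: find min in positions 3 to 1449, swap with position 3
  Pass 5: find min in positions 4 to 1449, swap with position 4
  ... (1444 more passes)
Total passes (and swaps) = n - 1 = 1450 - 1 = 1449


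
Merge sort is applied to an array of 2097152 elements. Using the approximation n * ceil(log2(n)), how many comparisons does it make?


Merge sort divides the array into halves recursively.
Number of levels = ceil(log2(2097152)) = 21
At each level, approximately n = 2097152 comparisons are needed for merging.
Total comparisons ~ n * ceil(log2(n)) = 2097152 * 21 = 44040192


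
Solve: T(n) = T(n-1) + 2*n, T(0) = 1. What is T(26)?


Expanding the recurrence:
T(26) = T(25) + 2*26
       = T(24) + 2*25 + 2*26
       ...
       = T(0) + 2*(1 + 2 + ... + 26)
       = 1 + 2 * 26*27/2
       = 1 + 2 * 351
       = 1 + 702 = 703


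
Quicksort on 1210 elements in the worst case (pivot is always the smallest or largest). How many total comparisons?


In the worst case, each partition step picks the worst pivot:
  Partition 1: 1209 comparisons (n-1 elements to compare)
  Partition 2: 1208 comparisons
  Partition 3: 1207 comparisons
  Partition 4: 1206 comparisons
  Partition 5: 1205 comparisons
  ...
  Last partition: 0 comparisons
Total = (n-1) + (n-2) + ... + 1 + 0 = n*(n-1)/2
= 1210*1209/2 = 731445


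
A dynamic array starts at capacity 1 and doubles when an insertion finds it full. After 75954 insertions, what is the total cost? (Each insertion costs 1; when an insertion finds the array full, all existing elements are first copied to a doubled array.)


Insertion cost: 75954 (one per element)
Resizes occur just before inserting elements 2, 3, 5, 9, ...
Elements copied at each resize: 1 + 2 + 4 + 8 + 16 + 32 + 64 + 128 + 256 + 512 + 1024 + 2048 + 4096 + 8192 + 16384 + 32768 + 65536
Sum of copies = 131071 (geometric series: 2^k - 1)
Total = 75954 + 131071 = 207025


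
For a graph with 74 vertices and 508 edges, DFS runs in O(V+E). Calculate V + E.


A full DFS traversal visits each vertex once and examines each edge once.
V = 74
E = 508
Sum = 74 + 508 = 582


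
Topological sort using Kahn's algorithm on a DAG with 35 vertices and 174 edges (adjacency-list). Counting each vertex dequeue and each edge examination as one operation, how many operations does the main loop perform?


Kahn's algorithm:
  1. Compute in-degrees: O(V + E)
  2. Process queue: each vertex dequeued once (O(V))
     each edge examined once (O(E))
Total = V + E = 35 + 174 = 209


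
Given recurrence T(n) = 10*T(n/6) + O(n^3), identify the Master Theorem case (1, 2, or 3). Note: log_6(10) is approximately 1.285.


Master Theorem parameters: a=10, b=6, c=3
log_b(a) = 1.285
Compare b^c with a: 6^3 = 216 > 10, so c > log_b(a).
Comparing c=3 vs log_b(a)=1.285:
3 > 1.285 => Case 3
Result: T(n) = O(n^3)
Master Theorem case = 3


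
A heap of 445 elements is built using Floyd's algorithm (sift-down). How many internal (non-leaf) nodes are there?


Leaf nodes occupy roughly half the array.
Sift-down is called for each internal node, starting from the last one.
Internal nodes = floor(n/2) = floor(445/2) = 222


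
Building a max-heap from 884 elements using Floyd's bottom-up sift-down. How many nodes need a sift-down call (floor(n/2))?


In a heap of 884 elements (0-indexed array):
  Last element index: 883
  Parent of last element: floor((883 - 1) / 2) = 441
  Internal nodes: indices 0 to 441
  Count = floor(884/2) = 442


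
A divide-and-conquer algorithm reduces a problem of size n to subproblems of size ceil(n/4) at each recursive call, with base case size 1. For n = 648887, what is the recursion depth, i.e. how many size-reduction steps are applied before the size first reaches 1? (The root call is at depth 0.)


Each step divides the size by 4 (rounding up); after k steps the size is ceil(n/4^k), which equals 1 exactly when 4^k >= n.
So the depth is the smallest k with 4^k >= 648887, i.e. ceil(log_4(648887)).
4^9 = 262144 < 648887 <= 1048576 = 4^10
Recursion depth = 10


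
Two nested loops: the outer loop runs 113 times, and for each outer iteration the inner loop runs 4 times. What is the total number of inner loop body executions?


Outer loop: 113 iterations
Inner loop: 4 iterations per outer iteration
Total = 113 * 4 = 452


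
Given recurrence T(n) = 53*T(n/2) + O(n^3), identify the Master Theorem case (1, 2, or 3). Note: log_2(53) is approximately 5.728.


Master Theorem parameters: a=53, b=2, c=3
log_b(a) = 5.728
Compare b^c with a: 2^3 = 8 < 53, so c < log_b(a).
Comparing c=3 vs log_b(a)=5.728:
3 < 5.728 => Case 1
Result: T(n) = O(n^(log_2 53)) ~ O(n^5.728)
Master Theorem case = 1


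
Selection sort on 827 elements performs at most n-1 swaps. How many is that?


Each of the 826 passes places one element in its final position.
Pass 1: swap minimum into position 0
Pass 2: swap minimum of remaining into position 1
...
Pass 826: last two elements, one swap
Maximum swaps = 827 - 1 = 826


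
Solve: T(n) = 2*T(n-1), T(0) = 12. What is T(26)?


Unrolling:
T(26) = 2*T(25) = 2^2*T(24) = ... = 2^26*T(0)
= 2^26 * 12
= 67108864 * 12 = 805306368


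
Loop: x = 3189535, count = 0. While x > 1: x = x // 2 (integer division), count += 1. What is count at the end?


The variable x halves each step:
x = 3189535 -> 1594767 -> 797383 -> 398691 -> 199345 -> 99672 -> 49836 -> 24918 -> 12459 -> 6229 -> 3114 -> 1557 -> 778 -> 389 -> 194 -> 97 -> 48 -> 24 -> 12 -> 6 -> 3 -> 1
Number of halvings = floor(log2(3189535)) = 21


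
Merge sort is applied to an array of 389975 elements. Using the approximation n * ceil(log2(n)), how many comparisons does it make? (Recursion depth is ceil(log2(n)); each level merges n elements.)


Merge sort divides the array into halves recursively.
Number of levels = ceil(log2(389975)) = 19
At each level, approximately n = 389975 comparisons are needed for merging.
Total comparisons ~ n * ceil(log2(n)) = 389975 * 19 = 7409525


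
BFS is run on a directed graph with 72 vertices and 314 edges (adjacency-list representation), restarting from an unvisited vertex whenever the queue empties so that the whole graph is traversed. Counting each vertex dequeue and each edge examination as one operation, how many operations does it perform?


A full BFS traversal dequeues each vertex exactly once and examines each directed edge exactly once.
V = 72 (vertex processing cost)
E = 314 (edge examination cost)
Total operations proportional to V + E = 72 + 314 = 386


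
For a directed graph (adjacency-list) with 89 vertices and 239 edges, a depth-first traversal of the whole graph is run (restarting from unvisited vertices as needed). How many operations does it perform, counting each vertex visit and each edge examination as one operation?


A full DFS traversal visits each vertex once and examines each edge once.
V = 89
E = 239
Sum = 89 + 239 = 328


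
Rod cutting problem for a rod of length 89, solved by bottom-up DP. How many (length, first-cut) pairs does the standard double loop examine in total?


For each subproblem length i = 1..89, the inner loop considers i possible first cuts.
Total = 1 + 2 + ... + 89
= 89*(89+1)/2
= 89*90/2 = 4005


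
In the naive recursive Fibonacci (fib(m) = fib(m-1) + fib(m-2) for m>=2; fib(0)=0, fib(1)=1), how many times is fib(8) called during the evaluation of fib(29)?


Let N(m) = number of times fib(m) is called while evaluating fib(29).
N(29) = 1 (the initial call).
N(28) = 1 (only fib(29) calls it).
For 1 <= m <= 27: fib(m) is called by fib(m+1) and fib(m+2), so
  N(m) = N(m+1) + N(m+2).
fib(0) is called only by fib(2), so N(0) = N(2).
Walk down from m=29:
  N(29)=1, N(28)=1, N(27)=2, N(26)=3, N(25)=5, N(24)=8, N(23)=13, N(22)=21, N(21)=34, N(20)=55, N(19)=89, N(18)=144, N(17)=233, N(16)=377, N(15)=610, N(14)=987, N(13)=1597, N(12)=2584, N(11)=4181, N(10)=6765, N(9)=10946, N(8)=17711
N(8) = 17711


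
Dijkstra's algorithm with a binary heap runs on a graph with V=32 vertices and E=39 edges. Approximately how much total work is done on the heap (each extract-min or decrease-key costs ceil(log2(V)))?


Dijkstra with a binary heap: each vertex is extracted once, each edge may relax once.
Each heap operation costs O(log V).
V + E = 32 + 39 = 71
ceil(log2(32)) = 5 (since 2^4 = 16 < 32 <= 32 = 2^5)
Total heap work = (V+E) * ceil(log2(V)) = 71 * 5 = 355


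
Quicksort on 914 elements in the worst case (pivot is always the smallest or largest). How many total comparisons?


In the worst case, each partition step picks the worst pivot:
  Partition 1: 913 comparisons (n-1 elements to compare)
  Partition 2: 912 comparisons
  Partition 3: 911 comparisons
  Partition 4: 910 comparisons
  Partition 5: 909 comparisons
  ...
  Last partition: 0 comparisons
Total = (n-1) + (n-2) + ... + 1 + 0 = n*(n-1)/2
= 914*913/2 = 417241


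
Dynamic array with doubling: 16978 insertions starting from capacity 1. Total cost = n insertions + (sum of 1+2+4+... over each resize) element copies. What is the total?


n = 16978
Insertion costs: 16978
Resizes copy 1, 2, 4, ... up to the largest power of 2 that is <= n-1 = 16977, i.e. 16384.
Copy costs = 1 + 2 + 4 + 8 + 16 + 32 + 64 + 128 + 256 + 512 + 1024 + 2048 + 4096 + 8192 + 16384 = 32767
Total = 16978 + 32767 = 49745


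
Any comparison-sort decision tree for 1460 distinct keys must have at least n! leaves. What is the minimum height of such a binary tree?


A binary decision tree of height h has at most 2^h leaves and needs at least n! of them, so h >= ceil(log2(n!)).
1460! is far too large to multiply out, so use Stirling's series:
  ln(n!) ~ n ln n - n + (1/2) ln(2 pi n) + 1/(12n)  (error below 1/(360 n^3), negligible here)
  ln(1460) = 7.2861917
  n ln n = 1460 * 7.2861917 = 10637.8399
  (1/2) ln(2 pi * 1460) = (1/2) ln(9173.4505) = 4.5620
  1/(12*1460) = 0.0001
  ln(1460!) ~ 10637.8399 - 1460 + 4.5620 + 0.0001 = 9182.4020
Convert to base 2: log2(1460!) = 9182.4020 / ln 2 = 9182.4020 / 0.69314718 = 13247.4058
ceil(13247.4058) = 13248


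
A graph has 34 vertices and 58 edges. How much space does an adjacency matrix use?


Adjacency matrix: V x V grid of entries
Space = V^2 = 34^2 = 34 * 34 = 1156


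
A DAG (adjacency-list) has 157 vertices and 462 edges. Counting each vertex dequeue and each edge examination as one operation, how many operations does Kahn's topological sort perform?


V = 157 (vertex processing)
E = 462 (edge processing)
V + E = 157 + 462 = 619


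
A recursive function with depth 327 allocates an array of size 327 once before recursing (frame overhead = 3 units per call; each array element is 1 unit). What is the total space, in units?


Array allocation: 327 units (allocated once)
Stack frames: 327 deep * 3 per frame = 981 units
Total = 327 + 981 = 1308


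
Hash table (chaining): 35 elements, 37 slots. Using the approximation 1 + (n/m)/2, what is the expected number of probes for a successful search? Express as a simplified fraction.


Computing expected probes:
alpha = 35/37
= 1 + alpha/2
= 1 + 35/(2*37)
= (2*37 + 35) / (2*37)
= 109/74


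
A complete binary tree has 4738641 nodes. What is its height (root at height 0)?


In a complete binary tree, level k holds nodes 2^k .. 2^(k+1)-1 (1-indexed).
Height = floor(log2(n)) = floor(log2(4738641)) = 22
Check: 2^22 = 4194304 <= 4738641 < 8388608 = 2^23


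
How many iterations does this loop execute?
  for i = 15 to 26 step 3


The loop variable i takes values starting at 15 and increments by 3 each iteration.
Sequence: i = 15, 18, 21, 24
The upper bound 26 is inclusive, so the count is floor((last - first) / step) + 1:
floor((26 - 15) / 3) + 1 = floor(11/3) + 1 = 3 + 1 = 4


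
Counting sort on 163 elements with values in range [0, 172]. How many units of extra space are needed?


Output array size: 163 (to store sorted result)
Count array size: 173 (one slot per possible value, range 0 to 172)
Total extra space = 163 + 173 = 336


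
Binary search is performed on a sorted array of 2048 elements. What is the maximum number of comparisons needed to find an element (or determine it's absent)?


Binary search halves the search space each comparison:
  Step 1: search space = 2048 -> 1024
  Step 2: search space = 1024 -> 512
  Step 3: search space = 512 -> 256
  Step 4: search space = 256 -> 128
  Step 5: search space = 128 -> 64
  Step 6: search space = 64 -> 32
  Step 7: search space = 32 -> 16
  Step 8: search space = 16 -> 8
  Step 9: search space = 8 -> 4
  Step 10: search space = 4 -> 2
  Step 11: search space = 2 -> 1
  Step 12: search space = 1 (final check)
Maximum comparisons = floor(log2(2048)) + 1 = 11 + 1 = 12


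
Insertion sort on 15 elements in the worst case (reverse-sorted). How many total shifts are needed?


In the worst case (reverse-sorted), each element shifts past all previous:
  Element 1: 1 shifts
  Element 2: 2 shifts
  Element 3: 3 shifts
  Element 4: 4 shifts
  Element 5: 5 shifts
  ...
  Element 14: 14 shifts
Total = 1 + 2 + ... + 14
= 15*(15-1)/2 = 105


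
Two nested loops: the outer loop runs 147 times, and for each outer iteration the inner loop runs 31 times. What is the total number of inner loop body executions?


Outer loop: 147 iterations
Inner loop: 31 iterations per outer iteration
Total = 147 * 31 = 4557


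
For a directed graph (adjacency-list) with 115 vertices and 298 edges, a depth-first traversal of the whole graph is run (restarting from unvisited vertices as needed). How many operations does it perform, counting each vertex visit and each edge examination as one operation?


A full DFS traversal visits each vertex once and examines each edge once.
V = 115
E = 298
Sum = 115 + 298 = 413


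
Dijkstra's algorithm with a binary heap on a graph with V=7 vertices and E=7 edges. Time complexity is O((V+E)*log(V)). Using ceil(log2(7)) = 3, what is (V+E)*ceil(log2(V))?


Dijkstra with a binary heap: each vertex is extracted once, each edge may relax once.
Each heap operation costs O(log V).
V + E = 7 + 7 = 14
ceil(log2(7)) = 3 (since 2^2 = 4 < 7 <= 8 = 2^3)
Total heap work = (V+E) * ceil(log2(V)) = 14 * 3 = 42


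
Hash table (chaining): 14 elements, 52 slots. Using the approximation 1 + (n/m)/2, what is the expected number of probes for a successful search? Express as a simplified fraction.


Computing expected probes:
alpha = 14/52
= 1 + alpha/2
= 1 + 14/(2*52)
= (2*52 + 14) / (2*52)
= 118/104 = 59/52


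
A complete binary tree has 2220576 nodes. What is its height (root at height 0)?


In a complete binary tree, level k holds nodes 2^k .. 2^(k+1)-1 (1-indexed).
Height = floor(log2(n)) = floor(log2(2220576)) = 21
Check: 2^21 = 2097152 <= 2220576 < 4194304 = 2^22


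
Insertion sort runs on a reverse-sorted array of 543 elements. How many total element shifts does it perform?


Sum of shifts = 1 + 2 + 3 + ... + 542
= 543 * 542 / 2
= 294306 / 2
= 147153


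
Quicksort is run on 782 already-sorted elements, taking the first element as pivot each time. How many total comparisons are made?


Sum of comparisons per partition:
781 + 780 + ... + 1 + 0
= 782 * (782 - 1) / 2
= 782 * 781 / 2
= 305371


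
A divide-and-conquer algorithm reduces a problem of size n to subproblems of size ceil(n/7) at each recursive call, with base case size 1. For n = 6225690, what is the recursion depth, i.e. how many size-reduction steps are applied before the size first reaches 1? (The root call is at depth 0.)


Each step divides the size by 7 (rounding up); after k steps the size is ceil(n/7^k), which equals 1 exactly when 7^k >= n.
So the depth is the smallest k with 7^k >= 6225690, i.e. ceil(log_7(6225690)).
7^8 = 5764801 < 6225690 <= 40353607 = 7^9
Recursion depth = 9


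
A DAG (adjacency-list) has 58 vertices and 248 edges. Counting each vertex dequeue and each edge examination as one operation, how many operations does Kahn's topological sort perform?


V = 58 (vertex processing)
E = 248 (edge processing)
V + E = 58 + 248 = 306


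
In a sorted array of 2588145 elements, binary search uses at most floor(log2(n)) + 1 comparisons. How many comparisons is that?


Halving sequence: 2588145 -> 1294072 -> 647036 -> 323518 -> 161759 -> 80879 -> 40439 -> 20219 -> 10109 -> 5054 -> 2527 -> 1263 -> 631 -> 315 -> 157 -> 78 -> 39 -> 19 -> 9 -> 4 -> 2 -> 1
Number of halvings = 21
Max comparisons = 21 + 1 = 22


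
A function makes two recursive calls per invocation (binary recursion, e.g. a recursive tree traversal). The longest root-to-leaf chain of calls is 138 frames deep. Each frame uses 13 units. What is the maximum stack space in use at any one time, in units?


Binary recursion: the two calls run one after the other, so only one root-to-leaf chain of frames is on the stack at a time.
Maximum depth (longest chain) = 138 frames
Each frame = 13 units
Max stack space = 138 * 13 = 1794


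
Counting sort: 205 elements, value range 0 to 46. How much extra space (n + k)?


n = 205 (output array)
k = 47 (count array for 47 distinct values)
Extra space = 205 + 47 = 252


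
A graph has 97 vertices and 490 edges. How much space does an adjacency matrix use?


Adjacency matrix: V x V grid of entries
Space = V^2 = 97^2 = 97 * 97 = 9409


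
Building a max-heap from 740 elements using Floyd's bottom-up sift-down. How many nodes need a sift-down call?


In a heap of 740 elements (0-indexed array):
  Last element index: 739
  Parent of last element: floor((739 - 1) / 2) = 369
  Internal nodes: indices 0 to 369
  Count = floor(740/2) = 370


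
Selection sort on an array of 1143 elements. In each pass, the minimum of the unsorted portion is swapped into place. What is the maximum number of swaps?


Selection sort performs one swap per pass:
  Pass 1: find min in positions 0 to 1142, swap with position 0
  Pass 2: find min in positions 1 to 1142, swap with position 1
  Pass 3: find min in positions 2 to 1142, swap with position 2
  Pass 4: find min in positions 3 to 1142, swap with position 3
  Pass 5: find min in positions 4 to 1142, swap with position 4
  ... (1137 more passes)
Total passes (and swaps) = n - 1 = 1143 - 1 = 1142


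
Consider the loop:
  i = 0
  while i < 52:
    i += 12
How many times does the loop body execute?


Starting at i = 0, each iteration adds 12.
Iterations until i >= 52:
  Iteration 1: i = 0 -> i = 12
  Iteration 2: i = 12 -> i = 24
  Iteration 3: i = 24 -> i = 36
  Iteration 4: i = 36 -> i = 48
  Iteration 5: i = 48 -> i = 60
Total iterations = ceil(52/12) = 5


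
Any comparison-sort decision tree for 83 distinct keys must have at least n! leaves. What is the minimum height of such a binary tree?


A binary decision tree of height h has at most 2^h leaves and needs at least n! of them, so h >= ceil(log2(n!)).
83! is far too large to multiply out, so use Stirling's series:
  ln(n!) ~ n ln n - n + (1/2) ln(2 pi n) + 1/(12n)  (error below 1/(360 n^3), negligible here)
  ln(83) = 4.4188406
  n ln n = 83 * 4.4188406 = 366.7638
  (1/2) ln(2 pi * 83) = (1/2) ln(521.5044) = 3.1284
  1/(12*83) = 0.0010
  ln(83!) ~ 366.7638 - 83 + 3.1284 + 0.0010 = 286.8932
Convert to base 2: log2(83!) = 286.8932 / ln 2 = 286.8932 / 0.69314718 = 413.8994
ceil(413.8994) = 414


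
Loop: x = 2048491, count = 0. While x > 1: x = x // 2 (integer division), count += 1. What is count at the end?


The variable x halves each step:
x = 2048491 -> 1024245 -> 512122 -> 256061 -> 128030 -> 64015 -> 32007 -> 16003 -> 8001 -> 4000 -> 2000 -> 1000 -> 500 -> 250 -> 125 -> 62 -> 31 -> 15 -> 7 -> 3 -> 1
Number of halvings = floor(log2(2048491)) = 20


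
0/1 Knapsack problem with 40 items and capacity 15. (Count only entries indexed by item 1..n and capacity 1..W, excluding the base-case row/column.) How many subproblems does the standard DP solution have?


The DP table is indexed by (item, capacity).
Rows: 40 items
Columns: 15 capacity values (1 to W)
Total subproblems = 40 * 15 = 600


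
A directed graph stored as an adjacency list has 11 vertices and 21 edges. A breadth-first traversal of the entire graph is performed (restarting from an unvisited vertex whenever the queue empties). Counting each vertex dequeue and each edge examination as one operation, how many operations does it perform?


A full BFS traversal dequeues each vertex once and examines each edge once.
Vertex visits: 11
Edge visits: 21
V + E = 11 + 21 = 32


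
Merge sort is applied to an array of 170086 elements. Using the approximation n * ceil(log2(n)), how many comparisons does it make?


Merge sort divides the array into halves recursively.
Number of levels = ceil(log2(170086)) = 18
At each level, approximately n = 170086 comparisons are needed for merging.
Total comparisons ~ n * ceil(log2(n)) = 170086 * 18 = 3061548


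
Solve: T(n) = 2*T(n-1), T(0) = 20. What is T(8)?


Unrolling:
T(8) = 2*T(7) = 2^2*T(6) = ... = 2^8*T(0)
= 2^8 * 20
= 256 * 20 = 5120


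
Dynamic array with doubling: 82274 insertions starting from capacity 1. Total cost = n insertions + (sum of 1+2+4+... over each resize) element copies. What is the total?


n = 82274
Insertion costs: 82274
Resizes copy 1, 2, 4, ... up to the largest power of 2 that is <= n-1 = 82273, i.e. 65536.
Copy costs = 1 + 2 + 4 + 8 + 16 + 32 + 64 + 128 + 256 + 512 + 1024 + 2048 + 4096 + 8192 + 16384 + 32768 + 65536 = 131071
Total = 82274 + 131071 = 213345


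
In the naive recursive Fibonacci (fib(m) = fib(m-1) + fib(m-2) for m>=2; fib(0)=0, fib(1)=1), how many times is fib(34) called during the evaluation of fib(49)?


Let N(m) = number of times fib(m) is called while evaluating fib(49).
N(49) = 1 (the initial call).
N(48) = 1 (only fib(49) calls it).
For 1 <= m <= 47: fib(m) is called by fib(m+1) and fib(m+2), so
  N(m) = N(m+1) + N(m+2).
fib(0) is called only by fib(2), so N(0) = N(2).
Walk down from m=49:
  N(49)=1, N(48)=1, N(47)=2, N(46)=3, N(45)=5, N(44)=8, N(43)=13, N(42)=21, N(41)=34, N(40)=55, N(39)=89, N(38)=144, N(37)=233, N(36)=377, N(35)=610, N(34)=987
N(34) = 987


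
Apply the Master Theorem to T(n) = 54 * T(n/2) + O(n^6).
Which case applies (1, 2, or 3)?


The Master Theorem: T(n) = a*T(n/b) + O(n^c)
  a = 54, b = 2, c = 6
log_b(a) = log_2(54) ~ 5.755
Compare b^c with a: 2^6 = 64 > 54, so c > log_b(a).
Since c > log_b(a), Case 3 applies.
T(n) = O(n^6)
Master Theorem case = 3


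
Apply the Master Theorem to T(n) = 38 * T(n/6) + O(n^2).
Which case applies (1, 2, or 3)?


The Master Theorem: T(n) = a*T(n/b) + O(n^c)
  a = 38, b = 6, c = 2
log_b(a) = log_6(38) ~ 2.03
Compare b^c with a: 6^2 = 36 < 38, so c < log_b(a).
Since c < log_b(a), Case 1 applies.
T(n) = O(n^(log_6 38)) ~ O(n^2.03)
Master Theorem case = 1


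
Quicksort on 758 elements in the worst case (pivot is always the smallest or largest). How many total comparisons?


In the worst case, each partition step picks the worst pivot:
  Partition 1: 757 comparisons (n-1 elements to compare)
  Partition 2: 756 comparisons
  Partition 3: 755 comparisons
  Partition 4: 754 comparisons
  Partition 5: 753 comparisons
  ...
  Last partition: 0 comparisons
Total = (n-1) + (n-2) + ... + 1 + 0 = n*(n-1)/2
= 758*757/2 = 286903


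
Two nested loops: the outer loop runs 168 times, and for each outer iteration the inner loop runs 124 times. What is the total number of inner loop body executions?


Outer loop: 168 iterations
Inner loop: 124 iterations per outer iteration
Total = 168 * 124 = 20832


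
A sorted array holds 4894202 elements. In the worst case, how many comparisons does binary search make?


Halving sequence: 4894202 -> 2447101 -> 1223550 -> 611775 -> 305887 -> 152943 -> 76471 -> 38235 -> 19117 -> 9558 -> 4779 -> 2389 -> 1194 -> 597 -> 298 -> 149 -> 74 -> 37 -> 18 -> 9 -> 4 -> 2 -> 1
Number of halvings = 22
Max comparisons = 22 + 1 = 23


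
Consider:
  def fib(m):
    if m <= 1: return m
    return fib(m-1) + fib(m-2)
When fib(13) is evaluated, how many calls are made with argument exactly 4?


Let N(m) = number of times fib(m) is called while evaluating fib(13).
N(13) = 1 (the initial call).
N(12) = 1 (only fib(13) calls it).
For 1 <= m <= 11: fib(m) is called by fib(m+1) and fib(m+2), so
  N(m) = N(m+1) + N(m+2).
fib(0) is called only by fib(2), so N(0) = N(2).
Walk down from m=13:
  N(13)=1, N(12)=1, N(11)=2, N(10)=3, N(9)=5, N(8)=8, N(7)=13, N(6)=21, N(5)=34, N(4)=55
N(4) = 55


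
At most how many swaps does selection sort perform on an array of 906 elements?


Each of the 905 passes places one element in its final position.
Pass 1: swap minimum into position 0
Pass 2: swap minimum of remaining into position 1
...
Pass 905: last two elements, one swap
Maximum swaps = 906 - 1 = 905


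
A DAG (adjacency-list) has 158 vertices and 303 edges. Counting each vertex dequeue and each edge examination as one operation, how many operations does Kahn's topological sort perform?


V = 158 (vertex processing)
E = 303 (edge processing)
V + E = 158 + 303 = 461


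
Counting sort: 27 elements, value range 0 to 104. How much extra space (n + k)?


n = 27 (output array)
k = 105 (count array for 105 distinct values)
Extra space = 27 + 105 = 132


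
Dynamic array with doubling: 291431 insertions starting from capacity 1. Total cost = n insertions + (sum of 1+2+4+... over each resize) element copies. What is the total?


n = 291431
Insertion costs: 291431
Resizes copy 1, 2, 4, ... up to the largest power of 2 that is <= n-1 = 291430, i.e. 262144.
Copy costs = 1 + 2 + 4 + 8 + 16 + 32 + 64 + 128 + 256 + 512 + 1024 + 2048 + 4096 + 8192 + 16384 + 32768 + 65536 + 131072 + 262144 = 524287
Total = 291431 + 524287 = 815718


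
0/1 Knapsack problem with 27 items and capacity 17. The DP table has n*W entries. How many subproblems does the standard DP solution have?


The DP table is indexed by (item, capacity).
Rows: 27 items
Columns: 17 capacity values (1 to W)
Total subproblems = 27 * 17 = 459


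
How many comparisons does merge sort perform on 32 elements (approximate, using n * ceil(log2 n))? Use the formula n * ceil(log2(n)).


Recursion depth: ceil(log2(32)) = 5
Each recursion level merges n = 32 elements
Total = 32 * 5 = 160


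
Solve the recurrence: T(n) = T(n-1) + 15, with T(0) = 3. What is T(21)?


Unrolling the recurrence:
T(21) = T(20) + 15
       = T(19) + 15 + 15
       = T(18) + 15*3
       ...
       = T(0) + 15*21
       = 3 + 315 = 318


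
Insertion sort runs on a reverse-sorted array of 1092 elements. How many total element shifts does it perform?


Sum of shifts = 1 + 2 + 3 + ... + 1091
= 1092 * 1091 / 2
= 1191372 / 2
= 595686


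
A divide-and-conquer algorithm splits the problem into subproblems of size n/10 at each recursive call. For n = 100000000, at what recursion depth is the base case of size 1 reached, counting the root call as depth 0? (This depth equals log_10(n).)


At each depth, the problem size is divided by 10:
  Depth 0: problem size = 100000000
  Depth 1: problem size = 10000000
  Depth 2: problem size = 1000000
  Depth 3: problem size = 100000
  Depth 4: problem size = 10000
  Depth 5: problem size = 1000
  Depth 6: problem size = 100
  Depth 7: problem size = 10
  Depth 8: problem size = 1 (base case)
The base case is reached at depth log_10(100000000) = 8 (the tree has 9 levels counting depth 0, but the depth asked for is 8).
Recursion depth = 8


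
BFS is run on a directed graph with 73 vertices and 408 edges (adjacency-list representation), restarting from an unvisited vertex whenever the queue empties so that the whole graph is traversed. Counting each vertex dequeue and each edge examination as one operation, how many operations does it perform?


A full BFS traversal dequeues each vertex exactly once and examines each directed edge exactly once.
V = 73 (vertex processing cost)
E = 408 (edge examination cost)
Total operations proportional to V + E = 73 + 408 = 481


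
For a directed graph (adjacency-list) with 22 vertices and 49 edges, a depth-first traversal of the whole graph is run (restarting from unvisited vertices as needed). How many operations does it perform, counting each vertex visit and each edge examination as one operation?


A full DFS traversal visits each vertex once and examines each edge once.
V = 22
E = 49
Sum = 22 + 49 = 71


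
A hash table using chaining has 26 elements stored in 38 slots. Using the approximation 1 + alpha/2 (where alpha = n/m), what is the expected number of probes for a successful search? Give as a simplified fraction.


Load factor alpha = n/m = 26/38
Expected probes = 1 + alpha/2 = 1 + 26/(2*38)
= 1 + 26/76
= 76/76 + 26/76
= 102/76
Simplify: 51/38


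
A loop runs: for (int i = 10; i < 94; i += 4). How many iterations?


Loop starts at i = 10, increments by 4, stops when i >= 94.
Number of iterations = ceil((94 - 10) / 4)
= ceil(84 / 4)
= 21


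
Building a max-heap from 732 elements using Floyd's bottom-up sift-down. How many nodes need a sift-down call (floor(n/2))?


In a heap of 732 elements (0-indexed array):
  Last element index: 731
  Parent of last element: floor((731 - 1) / 2) = 365
  Internal nodes: indices 0 to 365
  Count = floor(732/2) = 366


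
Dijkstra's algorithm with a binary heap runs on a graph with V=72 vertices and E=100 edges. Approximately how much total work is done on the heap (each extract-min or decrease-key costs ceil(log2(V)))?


Dijkstra with a binary heap: each vertex is extracted once, each edge may relax once.
Each heap operation costs O(log V).
V + E = 72 + 100 = 172
ceil(log2(72)) = 7 (since 2^6 = 64 < 72 <= 128 = 2^7)
Total heap work = (V+E) * ceil(log2(V)) = 172 * 7 = 1204


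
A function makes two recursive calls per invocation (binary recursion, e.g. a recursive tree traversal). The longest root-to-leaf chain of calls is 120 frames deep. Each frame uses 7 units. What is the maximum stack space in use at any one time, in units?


Binary recursion: the two calls run one after the other, so only one root-to-leaf chain of frames is on the stack at a time.
Maximum depth (longest chain) = 120 frames
Each frame = 7 units
Max stack space = 120 * 7 = 840


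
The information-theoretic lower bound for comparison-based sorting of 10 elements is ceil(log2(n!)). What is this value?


A binary decision tree of height h has at most 2^h leaves and needs at least n! of them, so h >= ceil(log2(n!)).
Compute 10! as a running product:
  x2 = 2, x3 = 6, x4 = 24, x5 = 120
  x6 = 720, x7 = 5040, x8 = 40320, x9 = 362880
  x10 = 3628800
10! = 3628800
Bracket between powers of 2:
  2^21 = 2097152 < 3628800 <= 4194304 = 2^22
So ceil(log2(10!)) = 22


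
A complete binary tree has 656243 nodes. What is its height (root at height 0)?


In a complete binary tree, level k holds nodes 2^k .. 2^(k+1)-1 (1-indexed).
Height = floor(log2(n)) = floor(log2(656243)) = 19
Check: 2^19 = 524288 <= 656243 < 1048576 = 2^20


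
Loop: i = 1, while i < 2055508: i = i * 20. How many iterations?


i multiplies by 20 each step:
i = 1 -> 20 -> 400 -> 8000 -> 160000 -> 3200000 (stop)
Iterations = ceil(log_20(2055508)) = 5


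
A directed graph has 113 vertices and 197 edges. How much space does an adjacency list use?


Adjacency list: one list head per vertex + one entry per edge
Vertex heads: 113
Edge entries: 197
Total = 113 + 197 = 310


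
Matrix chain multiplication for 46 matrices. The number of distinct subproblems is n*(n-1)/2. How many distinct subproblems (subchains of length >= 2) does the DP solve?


Subproblems are indexed by (i, j) where i < j.
Number of such pairs = n*(n-1)/2
= 46 * 45 / 2
= 1035


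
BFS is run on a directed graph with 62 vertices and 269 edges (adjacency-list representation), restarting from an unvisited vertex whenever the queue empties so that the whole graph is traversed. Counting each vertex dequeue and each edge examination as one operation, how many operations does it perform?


A full BFS traversal dequeues each vertex exactly once and examines each directed edge exactly once.
V = 62 (vertex processing cost)
E = 269 (edge examination cost)
Total operations proportional to V + E = 62 + 269 = 331


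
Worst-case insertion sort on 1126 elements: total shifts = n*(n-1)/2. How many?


Sum of shifts = 1 + 2 + 3 + ... + 1125
= 1126 * 1125 / 2
= 1266750 / 2
= 633375


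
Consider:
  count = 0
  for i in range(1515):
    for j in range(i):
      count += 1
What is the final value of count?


For each i, the inner loop runs i times:
  i=0: inner runs 0 times
  i=1: inner runs 1 time
  i=2: inner runs 2 times
  i=3: inner runs 3 times
  i=4: inner runs 4 times
  i=5: inner runs 5 times
  i=6: inner runs 6 times
  i=7: inner runs 7 times
  ...
Total = 0 + 1 + 2 + ... + 1514 = 1515*(1515-1)/2 = 1146855


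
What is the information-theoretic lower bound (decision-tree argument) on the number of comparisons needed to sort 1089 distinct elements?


A binary decision tree of height h has at most 2^h leaves and needs at least n! of them, so h >= ceil(log2(n!)).
1089! is far too large to multiply out, so use Stirling's series:
  ln(n!) ~ n ln n - n + (1/2) ln(2 pi n) + 1/(12n)  (error below 1/(360 n^3), negligible here)
  ln(1089) = 6.9930151
  n ln n = 1089 * 6.9930151 = 7615.3934
  (1/2) ln(2 pi * 1089) = (1/2) ln(6842.3888) = 4.4154
  1/(12*1089) = 0.0001
  ln(1089!) ~ 7615.3934 - 1089 + 4.4154 + 0.0001 = 6530.8089
Convert to base 2: log2(1089!) = 6530.8089 / ln 2 = 6530.8089 / 0.69314718 = 9421.9656
ceil(9421.9656) = 9422


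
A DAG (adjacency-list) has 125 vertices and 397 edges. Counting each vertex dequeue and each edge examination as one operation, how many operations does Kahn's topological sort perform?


V = 125 (vertex processing)
E = 397 (edge processing)
V + E = 125 + 397 = 522


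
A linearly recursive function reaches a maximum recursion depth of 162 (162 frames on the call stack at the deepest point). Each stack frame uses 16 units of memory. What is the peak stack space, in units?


Maximum recursion depth = 162 frames
Memory per frame = 16 units
Total stack space = depth * frame_size
= 162 * 16 = 2592


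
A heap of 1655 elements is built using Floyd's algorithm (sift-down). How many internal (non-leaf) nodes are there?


Leaf nodes occupy roughly half the array.
Sift-down is called for each internal node, starting from the last one.
Internal nodes = floor(n/2) = floor(1655/2) = 827


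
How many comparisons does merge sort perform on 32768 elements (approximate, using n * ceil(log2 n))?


Recursion depth: ceil(log2(32768)) = 15
Each recursion level merges n = 32768 elements
Total = 32768 * 15 = 491520


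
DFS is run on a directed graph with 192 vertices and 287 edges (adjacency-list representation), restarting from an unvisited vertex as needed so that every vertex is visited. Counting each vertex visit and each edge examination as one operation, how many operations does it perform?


A full DFS traversal processes each vertex exactly once (push/pop on stack).
Each directed edge is examined once.
V = 192, E = 287
V + E = 479


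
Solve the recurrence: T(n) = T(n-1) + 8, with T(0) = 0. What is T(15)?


Unrolling the recurrence:
T(15) = T(14) + 8
       = T(13) + 8 + 8
       = T(12) + 8*3
       ...
       = T(0) + 8*15
       = 0 + 120 = 120


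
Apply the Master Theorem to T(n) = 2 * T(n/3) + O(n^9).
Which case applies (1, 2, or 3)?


The Master Theorem: T(n) = a*T(n/b) + O(n^c)
  a = 2, b = 3, c = 9
log_b(a) = log_3(2) ~ 0.631
Compare b^c with a: 3^9 = 19683 > 2, so c > log_b(a).
Since c > log_b(a), Case 3 applies.
T(n) = O(n^9)
Master Theorem case = 3


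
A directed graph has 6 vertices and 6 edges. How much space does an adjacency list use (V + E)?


Adjacency list: one list head per vertex + one entry per edge
Vertex heads: 6
Edge entries: 6
Total = 6 + 6 = 12


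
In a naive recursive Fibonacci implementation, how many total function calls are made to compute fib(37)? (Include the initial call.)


Let C(m) = total calls to evaluate fib(m). Then C(0)=C(1)=1, and
C(m) = 1 + C(m-1) + C(m-2) for m >= 2.
Build the table (each entry = 1 + previous two):
  C(0) = 1
  C(1) = 1
  C(2) = 1 + 1 + 1 = 3
  C(3) = 1 + 3 + 1 = 5
  C(4) = 1 + 5 + 3 = 9
  C(5) = 1 + 9 + 5 = 15
  C(6) = 1 + 15 + 9 = 25
  C(7) = 1 + 25 + 15 = 41
  C(8) = 1 + 41 + 25 = 67
  C(9) = 1 + 67 + 41 = 109
  C(10) = 1 + 109 + 67 = 177
  C(11) = 1 + 177 + 109 = 287
  C(12) = 1 + 287 + 177 = 465
  C(13) = 1 + 465 + 287 = 753
  C(14) = 1 + 753 + 465 = 1219
  C(15) = 1 + 1219 + 753 = 1973
  C(16) = 1 + 1973 + 1219 = 3193
  C(17) = 1 + 3193 + 1973 = 5167
  C(18) = 1 + 5167 + 3193 = 8361
  C(19) = 1 + 8361 + 5167 = 13529
  C(20) = 1 + 13529 + 8361 = 21891
  C(21) = 1 + 21891 + 13529 = 35421
  C(22) = 1 + 35421 + 21891 = 57313
  C(23) = 1 + 57313 + 35421 = 92735
  C(24) = 1 + 92735 + 57313 = 150049
  C(25) = 1 + 150049 + 92735 = 242785
  C(26) = 1 + 242785 + 150049 = 392835
  C(27) = 1 + 392835 + 242785 = 635621
  C(28) = 1 + 635621 + 392835 = 1028457
  C(29) = 1 + 1028457 + 635621 = 1664079
  C(30) = 1 + 1664079 + 1028457 = 2692537
  C(31) = 1 + 2692537 + 1664079 = 4356617
  C(32) = 1 + 4356617 + 2692537 = 7049155
  C(33) = 1 + 7049155 + 4356617 = 11405773
  C(34) = 1 + 11405773 + 7049155 = 18454929
  C(35) = 1 + 18454929 + 11405773 = 29860703
  C(36) = 1 + 29860703 + 18454929 = 48315633
  C(37) = 1 + 48315633 + 29860703 = 78176337
Total calls for fib(37) = 78176337
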